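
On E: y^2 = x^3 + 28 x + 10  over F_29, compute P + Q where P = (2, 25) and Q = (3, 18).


P != Q, so use the chord formula.
s = (y2 - y1) / (x2 - x1) = (22) / (1) mod 29 = 22
x3 = s^2 - x1 - x2 mod 29 = 22^2 - 2 - 3 = 15
y3 = s (x1 - x3) - y1 mod 29 = 22 * (2 - 15) - 25 = 8

P + Q = (15, 8)


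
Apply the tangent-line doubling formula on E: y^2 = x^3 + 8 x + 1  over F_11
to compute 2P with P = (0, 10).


Doubling: s = (3 x1^2 + a) / (2 y1)
s = (3*0^2 + 8) / (2*10) mod 11 = 7
x3 = s^2 - 2 x1 mod 11 = 7^2 - 2*0 = 5
y3 = s (x1 - x3) - y1 mod 11 = 7 * (0 - 5) - 10 = 10

2P = (5, 10)


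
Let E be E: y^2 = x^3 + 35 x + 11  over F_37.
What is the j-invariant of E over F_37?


Delta = -16(4 a^3 + 27 b^2) mod 37 = 3
-1728 * (4 a)^3 = -1728 * (4*35)^3 mod 37 = 29
j = 29 * 3^(-1) mod 37 = 22

j = 22 (mod 37)


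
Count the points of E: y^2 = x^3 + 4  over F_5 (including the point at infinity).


For each x in F_5, count y with y^2 = x^3 + 0 x + 4 mod 5:
  x = 0: RHS = 4, y in [2, 3]  -> 2 point(s)
  x = 1: RHS = 0, y in [0]  -> 1 point(s)
  x = 3: RHS = 1, y in [1, 4]  -> 2 point(s)
Affine points: 5. Add the point at infinity: total = 6.

#E(F_5) = 6


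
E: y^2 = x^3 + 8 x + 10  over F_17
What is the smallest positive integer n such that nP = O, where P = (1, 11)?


Compute successive multiples of P until we hit O:
  1P = (1, 11)
  2P = (11, 1)
  3P = (6, 11)
  4P = (10, 6)
  5P = (4, 2)
  6P = (4, 15)
  7P = (10, 11)
  8P = (6, 6)
  ... (continuing to 11P)
  11P = O

ord(P) = 11


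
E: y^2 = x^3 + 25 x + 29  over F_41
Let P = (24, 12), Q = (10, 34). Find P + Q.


P != Q, so use the chord formula.
s = (y2 - y1) / (x2 - x1) = (22) / (27) mod 41 = 16
x3 = s^2 - x1 - x2 mod 41 = 16^2 - 24 - 10 = 17
y3 = s (x1 - x3) - y1 mod 41 = 16 * (24 - 17) - 12 = 18

P + Q = (17, 18)


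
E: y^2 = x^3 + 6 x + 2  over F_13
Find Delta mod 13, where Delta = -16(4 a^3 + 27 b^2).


4 a^3 + 27 b^2 = 4*6^3 + 27*2^2 = 864 + 108 = 972
Delta = -16 * (972) = -15552
Delta mod 13 = 9

Delta = 9 (mod 13)


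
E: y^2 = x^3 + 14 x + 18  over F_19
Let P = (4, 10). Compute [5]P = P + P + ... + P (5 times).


k = 5 = 101_2 (binary, LSB first: 101)
Double-and-add from P = (4, 10):
  bit 0 = 1: acc = O + (4, 10) = (4, 10)
  bit 1 = 0: acc unchanged = (4, 10)
  bit 2 = 1: acc = (4, 10) + (2, 4) = (3, 12)

5P = (3, 12)


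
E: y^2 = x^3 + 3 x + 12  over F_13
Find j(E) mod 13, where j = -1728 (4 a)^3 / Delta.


Delta = -16(4 a^3 + 27 b^2) mod 13 = 11
-1728 * (4 a)^3 = -1728 * (4*3)^3 mod 13 = 12
j = 12 * 11^(-1) mod 13 = 7

j = 7 (mod 13)


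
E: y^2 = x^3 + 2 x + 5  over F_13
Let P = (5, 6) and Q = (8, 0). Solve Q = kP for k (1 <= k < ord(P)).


Enumerate multiples of P until we hit Q = (8, 0):
  1P = (5, 6)
  2P = (4, 8)
  3P = (8, 0)
Match found at i = 3.

k = 3


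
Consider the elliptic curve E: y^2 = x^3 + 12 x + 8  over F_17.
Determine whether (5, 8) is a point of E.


Check whether y^2 = x^3 + 12 x + 8 (mod 17) for (x, y) = (5, 8).
LHS: y^2 = 8^2 mod 17 = 13
RHS: x^3 + 12 x + 8 = 5^3 + 12*5 + 8 mod 17 = 6
LHS != RHS

No, not on the curve


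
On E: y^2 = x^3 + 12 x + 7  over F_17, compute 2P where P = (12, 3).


Doubling: s = (3 x1^2 + a) / (2 y1)
s = (3*12^2 + 12) / (2*3) mod 17 = 6
x3 = s^2 - 2 x1 mod 17 = 6^2 - 2*12 = 12
y3 = s (x1 - x3) - y1 mod 17 = 6 * (12 - 12) - 3 = 14

2P = (12, 14)


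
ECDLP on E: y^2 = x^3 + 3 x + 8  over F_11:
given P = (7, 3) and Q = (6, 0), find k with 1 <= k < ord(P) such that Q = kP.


Enumerate multiples of P until we hit Q = (6, 0):
  1P = (7, 3)
  2P = (6, 0)
Match found at i = 2.

k = 2


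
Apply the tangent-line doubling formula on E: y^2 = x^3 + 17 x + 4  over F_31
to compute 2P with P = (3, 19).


Doubling: s = (3 x1^2 + a) / (2 y1)
s = (3*3^2 + 17) / (2*19) mod 31 = 24
x3 = s^2 - 2 x1 mod 31 = 24^2 - 2*3 = 12
y3 = s (x1 - x3) - y1 mod 31 = 24 * (3 - 12) - 19 = 13

2P = (12, 13)


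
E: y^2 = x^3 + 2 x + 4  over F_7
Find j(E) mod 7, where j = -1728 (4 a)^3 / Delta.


Delta = -16(4 a^3 + 27 b^2) mod 7 = 3
-1728 * (4 a)^3 = -1728 * (4*2)^3 mod 7 = 1
j = 1 * 3^(-1) mod 7 = 5

j = 5 (mod 7)


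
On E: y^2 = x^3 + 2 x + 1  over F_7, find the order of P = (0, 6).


Compute successive multiples of P until we hit O:
  1P = (0, 6)
  2P = (1, 2)
  3P = (1, 5)
  4P = (0, 1)
  5P = O

ord(P) = 5


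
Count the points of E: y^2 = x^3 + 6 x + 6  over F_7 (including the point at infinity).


For each x in F_7, count y with y^2 = x^3 + 6 x + 6 mod 7:
  x = 3: RHS = 2, y in [3, 4]  -> 2 point(s)
  x = 5: RHS = 0, y in [0]  -> 1 point(s)
Affine points: 3. Add the point at infinity: total = 4.

#E(F_7) = 4


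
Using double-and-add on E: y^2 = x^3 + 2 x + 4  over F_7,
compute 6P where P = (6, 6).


k = 6 = 110_2 (binary, LSB first: 011)
Double-and-add from P = (6, 6):
  bit 0 = 0: acc unchanged = O
  bit 1 = 1: acc = O + (3, 4) = (3, 4)
  bit 2 = 1: acc = (3, 4) + (2, 4) = (2, 3)

6P = (2, 3)


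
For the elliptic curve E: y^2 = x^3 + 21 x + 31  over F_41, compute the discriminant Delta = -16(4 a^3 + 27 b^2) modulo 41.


4 a^3 + 27 b^2 = 4*21^3 + 27*31^2 = 37044 + 25947 = 62991
Delta = -16 * (62991) = -1007856
Delta mod 41 = 6

Delta = 6 (mod 41)


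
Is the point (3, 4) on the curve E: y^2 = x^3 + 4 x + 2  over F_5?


Check whether y^2 = x^3 + 4 x + 2 (mod 5) for (x, y) = (3, 4).
LHS: y^2 = 4^2 mod 5 = 1
RHS: x^3 + 4 x + 2 = 3^3 + 4*3 + 2 mod 5 = 1
LHS = RHS

Yes, on the curve


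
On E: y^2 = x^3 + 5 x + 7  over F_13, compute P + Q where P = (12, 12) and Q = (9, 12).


P != Q, so use the chord formula.
s = (y2 - y1) / (x2 - x1) = (0) / (10) mod 13 = 0
x3 = s^2 - x1 - x2 mod 13 = 0^2 - 12 - 9 = 5
y3 = s (x1 - x3) - y1 mod 13 = 0 * (12 - 5) - 12 = 1

P + Q = (5, 1)


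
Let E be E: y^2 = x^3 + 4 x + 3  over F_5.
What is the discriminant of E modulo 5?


4 a^3 + 27 b^2 = 4*4^3 + 27*3^2 = 256 + 243 = 499
Delta = -16 * (499) = -7984
Delta mod 5 = 1

Delta = 1 (mod 5)


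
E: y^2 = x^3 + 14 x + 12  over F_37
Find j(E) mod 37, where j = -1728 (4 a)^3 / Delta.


Delta = -16(4 a^3 + 27 b^2) mod 37 = 12
-1728 * (4 a)^3 = -1728 * (4*14)^3 mod 37 = 6
j = 6 * 12^(-1) mod 37 = 19

j = 19 (mod 37)


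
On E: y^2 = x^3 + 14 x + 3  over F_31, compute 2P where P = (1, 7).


Doubling: s = (3 x1^2 + a) / (2 y1)
s = (3*1^2 + 14) / (2*7) mod 31 = 30
x3 = s^2 - 2 x1 mod 31 = 30^2 - 2*1 = 30
y3 = s (x1 - x3) - y1 mod 31 = 30 * (1 - 30) - 7 = 22

2P = (30, 22)


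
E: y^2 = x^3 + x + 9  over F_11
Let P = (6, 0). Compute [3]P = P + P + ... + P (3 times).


k = 3 = 11_2 (binary, LSB first: 11)
Double-and-add from P = (6, 0):
  bit 0 = 1: acc = O + (6, 0) = (6, 0)
  bit 1 = 1: acc = (6, 0) + O = (6, 0)

3P = (6, 0)


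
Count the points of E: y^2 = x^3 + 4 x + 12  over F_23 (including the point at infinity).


For each x in F_23, count y with y^2 = x^3 + 4 x + 12 mod 23:
  x = 0: RHS = 12, y in [9, 14]  -> 2 point(s)
  x = 4: RHS = 0, y in [0]  -> 1 point(s)
  x = 8: RHS = 4, y in [2, 21]  -> 2 point(s)
  x = 9: RHS = 18, y in [8, 15]  -> 2 point(s)
  x = 14: RHS = 6, y in [11, 12]  -> 2 point(s)
  x = 16: RHS = 9, y in [3, 20]  -> 2 point(s)
  x = 17: RHS = 2, y in [5, 18]  -> 2 point(s)
  x = 19: RHS = 1, y in [1, 22]  -> 2 point(s)
Affine points: 15. Add the point at infinity: total = 16.

#E(F_23) = 16


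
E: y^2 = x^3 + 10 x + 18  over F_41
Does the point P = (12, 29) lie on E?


Check whether y^2 = x^3 + 10 x + 18 (mod 41) for (x, y) = (12, 29).
LHS: y^2 = 29^2 mod 41 = 21
RHS: x^3 + 10 x + 18 = 12^3 + 10*12 + 18 mod 41 = 21
LHS = RHS

Yes, on the curve


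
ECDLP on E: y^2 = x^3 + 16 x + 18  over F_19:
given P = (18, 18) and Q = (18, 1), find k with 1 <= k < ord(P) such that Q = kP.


Enumerate multiples of P until we hit Q = (18, 1):
  1P = (18, 18)
  2P = (2, 1)
  3P = (10, 0)
  4P = (2, 18)
  5P = (18, 1)
Match found at i = 5.

k = 5


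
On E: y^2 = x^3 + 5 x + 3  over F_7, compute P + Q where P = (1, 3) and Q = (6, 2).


P != Q, so use the chord formula.
s = (y2 - y1) / (x2 - x1) = (6) / (5) mod 7 = 4
x3 = s^2 - x1 - x2 mod 7 = 4^2 - 1 - 6 = 2
y3 = s (x1 - x3) - y1 mod 7 = 4 * (1 - 2) - 3 = 0

P + Q = (2, 0)


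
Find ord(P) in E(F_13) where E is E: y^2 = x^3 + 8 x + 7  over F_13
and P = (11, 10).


Compute successive multiples of P until we hit O:
  1P = (11, 10)
  2P = (5, 9)
  3P = (1, 9)
  4P = (4, 5)
  5P = (7, 4)
  6P = (7, 9)
  7P = (4, 8)
  8P = (1, 4)
  ... (continuing to 11P)
  11P = O

ord(P) = 11


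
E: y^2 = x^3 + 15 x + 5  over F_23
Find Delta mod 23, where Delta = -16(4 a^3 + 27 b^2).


4 a^3 + 27 b^2 = 4*15^3 + 27*5^2 = 13500 + 675 = 14175
Delta = -16 * (14175) = -226800
Delta mod 23 = 3

Delta = 3 (mod 23)


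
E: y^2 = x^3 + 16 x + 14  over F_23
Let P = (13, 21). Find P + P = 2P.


Doubling: s = (3 x1^2 + a) / (2 y1)
s = (3*13^2 + 16) / (2*21) mod 23 = 13
x3 = s^2 - 2 x1 mod 23 = 13^2 - 2*13 = 5
y3 = s (x1 - x3) - y1 mod 23 = 13 * (13 - 5) - 21 = 14

2P = (5, 14)


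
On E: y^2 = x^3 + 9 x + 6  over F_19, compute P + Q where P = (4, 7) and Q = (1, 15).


P != Q, so use the chord formula.
s = (y2 - y1) / (x2 - x1) = (8) / (16) mod 19 = 10
x3 = s^2 - x1 - x2 mod 19 = 10^2 - 4 - 1 = 0
y3 = s (x1 - x3) - y1 mod 19 = 10 * (4 - 0) - 7 = 14

P + Q = (0, 14)


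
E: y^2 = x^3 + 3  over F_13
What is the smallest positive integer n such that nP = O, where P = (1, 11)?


Compute successive multiples of P until we hit O:
  1P = (1, 11)
  2P = (1, 2)
  3P = O

ord(P) = 3


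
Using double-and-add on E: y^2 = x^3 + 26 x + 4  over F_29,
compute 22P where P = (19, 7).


k = 22 = 10110_2 (binary, LSB first: 01101)
Double-and-add from P = (19, 7):
  bit 0 = 0: acc unchanged = O
  bit 1 = 1: acc = O + (13, 25) = (13, 25)
  bit 2 = 1: acc = (13, 25) + (28, 21) = (23, 26)
  bit 3 = 0: acc unchanged = (23, 26)
  bit 4 = 1: acc = (23, 26) + (3, 15) = (7, 6)

22P = (7, 6)


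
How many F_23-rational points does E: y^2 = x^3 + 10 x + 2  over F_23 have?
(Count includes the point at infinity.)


For each x in F_23, count y with y^2 = x^3 + 10 x + 2 mod 23:
  x = 0: RHS = 2, y in [5, 18]  -> 2 point(s)
  x = 1: RHS = 13, y in [6, 17]  -> 2 point(s)
  x = 3: RHS = 13, y in [6, 17]  -> 2 point(s)
  x = 5: RHS = 16, y in [4, 19]  -> 2 point(s)
  x = 6: RHS = 2, y in [5, 18]  -> 2 point(s)
  x = 7: RHS = 1, y in [1, 22]  -> 2 point(s)
  x = 9: RHS = 16, y in [4, 19]  -> 2 point(s)
  x = 13: RHS = 6, y in [11, 12]  -> 2 point(s)
  x = 15: RHS = 8, y in [10, 13]  -> 2 point(s)
  x = 16: RHS = 3, y in [7, 16]  -> 2 point(s)
  x = 17: RHS = 2, y in [5, 18]  -> 2 point(s)
  x = 19: RHS = 13, y in [6, 17]  -> 2 point(s)
Affine points: 24. Add the point at infinity: total = 25.

#E(F_23) = 25


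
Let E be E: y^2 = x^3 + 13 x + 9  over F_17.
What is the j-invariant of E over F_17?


Delta = -16(4 a^3 + 27 b^2) mod 17 = 10
-1728 * (4 a)^3 = -1728 * (4*13)^3 mod 17 = 6
j = 6 * 10^(-1) mod 17 = 4

j = 4 (mod 17)


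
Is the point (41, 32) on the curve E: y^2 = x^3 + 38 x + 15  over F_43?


Check whether y^2 = x^3 + 38 x + 15 (mod 43) for (x, y) = (41, 32).
LHS: y^2 = 32^2 mod 43 = 35
RHS: x^3 + 38 x + 15 = 41^3 + 38*41 + 15 mod 43 = 17
LHS != RHS

No, not on the curve


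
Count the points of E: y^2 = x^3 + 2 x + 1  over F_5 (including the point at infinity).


For each x in F_5, count y with y^2 = x^3 + 2 x + 1 mod 5:
  x = 0: RHS = 1, y in [1, 4]  -> 2 point(s)
  x = 1: RHS = 4, y in [2, 3]  -> 2 point(s)
  x = 3: RHS = 4, y in [2, 3]  -> 2 point(s)
Affine points: 6. Add the point at infinity: total = 7.

#E(F_5) = 7


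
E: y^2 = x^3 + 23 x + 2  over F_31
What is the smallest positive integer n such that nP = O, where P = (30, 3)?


Compute successive multiples of P until we hit O:
  1P = (30, 3)
  2P = (7, 14)
  3P = (8, 4)
  4P = (11, 6)
  5P = (23, 22)
  6P = (17, 6)
  7P = (9, 16)
  8P = (25, 19)
  ... (continuing to 39P)
  39P = O

ord(P) = 39


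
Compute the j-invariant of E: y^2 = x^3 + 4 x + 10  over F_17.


Delta = -16(4 a^3 + 27 b^2) mod 17 = 15
-1728 * (4 a)^3 = -1728 * (4*4)^3 mod 17 = 11
j = 11 * 15^(-1) mod 17 = 3

j = 3 (mod 17)


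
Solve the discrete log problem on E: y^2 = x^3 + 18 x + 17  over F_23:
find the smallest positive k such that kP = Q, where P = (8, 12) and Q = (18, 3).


Enumerate multiples of P until we hit Q = (18, 3):
  1P = (8, 12)
  2P = (16, 10)
  3P = (12, 12)
  4P = (3, 11)
  5P = (1, 17)
  6P = (7, 7)
  7P = (10, 1)
  8P = (18, 20)
  9P = (5, 18)
  10P = (14, 0)
  11P = (5, 5)
  12P = (18, 3)
Match found at i = 12.

k = 12


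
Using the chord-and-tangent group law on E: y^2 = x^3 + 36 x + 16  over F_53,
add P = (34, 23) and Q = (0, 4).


P != Q, so use the chord formula.
s = (y2 - y1) / (x2 - x1) = (34) / (19) mod 53 = 52
x3 = s^2 - x1 - x2 mod 53 = 52^2 - 34 - 0 = 20
y3 = s (x1 - x3) - y1 mod 53 = 52 * (34 - 20) - 23 = 16

P + Q = (20, 16)


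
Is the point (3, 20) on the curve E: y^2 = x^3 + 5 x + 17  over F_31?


Check whether y^2 = x^3 + 5 x + 17 (mod 31) for (x, y) = (3, 20).
LHS: y^2 = 20^2 mod 31 = 28
RHS: x^3 + 5 x + 17 = 3^3 + 5*3 + 17 mod 31 = 28
LHS = RHS

Yes, on the curve


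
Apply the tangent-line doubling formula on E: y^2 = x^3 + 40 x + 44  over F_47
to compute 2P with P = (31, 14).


Doubling: s = (3 x1^2 + a) / (2 y1)
s = (3*31^2 + 40) / (2*14) mod 47 = 2
x3 = s^2 - 2 x1 mod 47 = 2^2 - 2*31 = 36
y3 = s (x1 - x3) - y1 mod 47 = 2 * (31 - 36) - 14 = 23

2P = (36, 23)


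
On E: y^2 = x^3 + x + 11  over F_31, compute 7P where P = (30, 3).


k = 7 = 111_2 (binary, LSB first: 111)
Double-and-add from P = (30, 3):
  bit 0 = 1: acc = O + (30, 3) = (30, 3)
  bit 1 = 1: acc = (30, 3) + (30, 28) = O
  bit 2 = 1: acc = O + (30, 3) = (30, 3)

7P = (30, 3)


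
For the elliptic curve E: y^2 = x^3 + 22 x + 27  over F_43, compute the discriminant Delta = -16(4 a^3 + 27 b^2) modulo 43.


4 a^3 + 27 b^2 = 4*22^3 + 27*27^2 = 42592 + 19683 = 62275
Delta = -16 * (62275) = -996400
Delta mod 43 = 39

Delta = 39 (mod 43)


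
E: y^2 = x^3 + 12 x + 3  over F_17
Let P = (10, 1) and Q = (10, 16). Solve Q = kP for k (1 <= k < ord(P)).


Enumerate multiples of P until we hit Q = (10, 16):
  1P = (10, 1)
  2P = (6, 11)
  3P = (3, 7)
  4P = (3, 10)
  5P = (6, 6)
  6P = (10, 16)
Match found at i = 6.

k = 6


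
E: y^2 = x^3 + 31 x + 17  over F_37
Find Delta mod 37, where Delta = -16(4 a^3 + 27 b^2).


4 a^3 + 27 b^2 = 4*31^3 + 27*17^2 = 119164 + 7803 = 126967
Delta = -16 * (126967) = -2031472
Delta mod 37 = 13

Delta = 13 (mod 37)


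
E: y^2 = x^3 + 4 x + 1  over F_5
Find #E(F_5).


For each x in F_5, count y with y^2 = x^3 + 4 x + 1 mod 5:
  x = 0: RHS = 1, y in [1, 4]  -> 2 point(s)
  x = 1: RHS = 1, y in [1, 4]  -> 2 point(s)
  x = 3: RHS = 0, y in [0]  -> 1 point(s)
  x = 4: RHS = 1, y in [1, 4]  -> 2 point(s)
Affine points: 7. Add the point at infinity: total = 8.

#E(F_5) = 8


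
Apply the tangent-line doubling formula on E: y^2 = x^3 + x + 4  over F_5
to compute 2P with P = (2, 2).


Doubling: s = (3 x1^2 + a) / (2 y1)
s = (3*2^2 + 1) / (2*2) mod 5 = 2
x3 = s^2 - 2 x1 mod 5 = 2^2 - 2*2 = 0
y3 = s (x1 - x3) - y1 mod 5 = 2 * (2 - 0) - 2 = 2

2P = (0, 2)


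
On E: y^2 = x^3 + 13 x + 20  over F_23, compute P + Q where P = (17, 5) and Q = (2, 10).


P != Q, so use the chord formula.
s = (y2 - y1) / (x2 - x1) = (5) / (8) mod 23 = 15
x3 = s^2 - x1 - x2 mod 23 = 15^2 - 17 - 2 = 22
y3 = s (x1 - x3) - y1 mod 23 = 15 * (17 - 22) - 5 = 12

P + Q = (22, 12)


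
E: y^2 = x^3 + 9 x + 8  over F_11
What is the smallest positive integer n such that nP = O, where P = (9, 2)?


Compute successive multiples of P until we hit O:
  1P = (9, 2)
  2P = (2, 10)
  3P = (4, 8)
  4P = (10, 8)
  5P = (6, 5)
  6P = (8, 8)
  7P = (8, 3)
  8P = (6, 6)
  ... (continuing to 13P)
  13P = O

ord(P) = 13


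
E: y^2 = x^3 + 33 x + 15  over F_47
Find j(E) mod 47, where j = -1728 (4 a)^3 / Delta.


Delta = -16(4 a^3 + 27 b^2) mod 47 = 20
-1728 * (4 a)^3 = -1728 * (4*33)^3 mod 47 = 18
j = 18 * 20^(-1) mod 47 = 15

j = 15 (mod 47)


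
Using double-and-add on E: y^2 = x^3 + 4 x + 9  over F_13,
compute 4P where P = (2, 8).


k = 4 = 100_2 (binary, LSB first: 001)
Double-and-add from P = (2, 8):
  bit 0 = 0: acc unchanged = O
  bit 1 = 0: acc unchanged = O
  bit 2 = 1: acc = O + (2, 5) = (2, 5)

4P = (2, 5)


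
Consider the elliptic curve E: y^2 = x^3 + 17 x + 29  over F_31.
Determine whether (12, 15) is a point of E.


Check whether y^2 = x^3 + 17 x + 29 (mod 31) for (x, y) = (12, 15).
LHS: y^2 = 15^2 mod 31 = 8
RHS: x^3 + 17 x + 29 = 12^3 + 17*12 + 29 mod 31 = 8
LHS = RHS

Yes, on the curve


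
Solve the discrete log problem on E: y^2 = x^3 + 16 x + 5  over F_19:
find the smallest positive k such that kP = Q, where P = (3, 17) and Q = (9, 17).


Enumerate multiples of P until we hit Q = (9, 17):
  1P = (3, 17)
  2P = (11, 12)
  3P = (14, 16)
  4P = (13, 15)
  5P = (0, 9)
  6P = (2, 11)
  7P = (12, 5)
  8P = (10, 5)
  9P = (7, 17)
  10P = (9, 2)
  11P = (18, 11)
  12P = (5, 18)
  13P = (16, 5)
  14P = (4, 0)
  15P = (16, 14)
  16P = (5, 1)
  17P = (18, 8)
  18P = (9, 17)
Match found at i = 18.

k = 18


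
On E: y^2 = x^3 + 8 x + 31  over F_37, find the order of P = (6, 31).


Compute successive multiples of P until we hit O:
  1P = (6, 31)
  2P = (28, 9)
  3P = (4, 4)
  4P = (15, 14)
  5P = (15, 23)
  6P = (4, 33)
  7P = (28, 28)
  8P = (6, 6)
  ... (continuing to 9P)
  9P = O

ord(P) = 9


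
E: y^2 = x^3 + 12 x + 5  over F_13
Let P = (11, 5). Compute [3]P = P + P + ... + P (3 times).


k = 3 = 11_2 (binary, LSB first: 11)
Double-and-add from P = (11, 5):
  bit 0 = 1: acc = O + (11, 5) = (11, 5)
  bit 1 = 1: acc = (11, 5) + (3, 9) = (9, 7)

3P = (9, 7)


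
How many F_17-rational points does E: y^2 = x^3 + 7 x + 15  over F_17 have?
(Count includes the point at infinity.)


For each x in F_17, count y with y^2 = x^3 + 7 x + 15 mod 17:
  x = 0: RHS = 15, y in [7, 10]  -> 2 point(s)
  x = 6: RHS = 1, y in [1, 16]  -> 2 point(s)
  x = 7: RHS = 16, y in [4, 13]  -> 2 point(s)
  x = 9: RHS = 8, y in [5, 12]  -> 2 point(s)
  x = 12: RHS = 8, y in [5, 12]  -> 2 point(s)
  x = 13: RHS = 8, y in [5, 12]  -> 2 point(s)
  x = 14: RHS = 1, y in [1, 16]  -> 2 point(s)
Affine points: 14. Add the point at infinity: total = 15.

#E(F_17) = 15


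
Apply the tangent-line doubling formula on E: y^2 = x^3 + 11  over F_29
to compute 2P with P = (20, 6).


Doubling: s = (3 x1^2 + a) / (2 y1)
s = (3*20^2 + 0) / (2*6) mod 29 = 13
x3 = s^2 - 2 x1 mod 29 = 13^2 - 2*20 = 13
y3 = s (x1 - x3) - y1 mod 29 = 13 * (20 - 13) - 6 = 27

2P = (13, 27)


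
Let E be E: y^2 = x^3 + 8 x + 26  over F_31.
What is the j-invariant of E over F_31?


Delta = -16(4 a^3 + 27 b^2) mod 31 = 18
-1728 * (4 a)^3 = -1728 * (4*8)^3 mod 31 = 8
j = 8 * 18^(-1) mod 31 = 28

j = 28 (mod 31)


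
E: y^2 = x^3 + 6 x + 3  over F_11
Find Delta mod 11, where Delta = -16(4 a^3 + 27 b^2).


4 a^3 + 27 b^2 = 4*6^3 + 27*3^2 = 864 + 243 = 1107
Delta = -16 * (1107) = -17712
Delta mod 11 = 9

Delta = 9 (mod 11)


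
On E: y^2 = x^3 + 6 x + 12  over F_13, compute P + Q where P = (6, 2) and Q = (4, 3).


P != Q, so use the chord formula.
s = (y2 - y1) / (x2 - x1) = (1) / (11) mod 13 = 6
x3 = s^2 - x1 - x2 mod 13 = 6^2 - 6 - 4 = 0
y3 = s (x1 - x3) - y1 mod 13 = 6 * (6 - 0) - 2 = 8

P + Q = (0, 8)


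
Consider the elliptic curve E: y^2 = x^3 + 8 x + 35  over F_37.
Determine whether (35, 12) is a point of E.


Check whether y^2 = x^3 + 8 x + 35 (mod 37) for (x, y) = (35, 12).
LHS: y^2 = 12^2 mod 37 = 33
RHS: x^3 + 8 x + 35 = 35^3 + 8*35 + 35 mod 37 = 11
LHS != RHS

No, not on the curve


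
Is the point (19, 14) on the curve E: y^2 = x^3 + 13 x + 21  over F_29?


Check whether y^2 = x^3 + 13 x + 21 (mod 29) for (x, y) = (19, 14).
LHS: y^2 = 14^2 mod 29 = 22
RHS: x^3 + 13 x + 21 = 19^3 + 13*19 + 21 mod 29 = 22
LHS = RHS

Yes, on the curve


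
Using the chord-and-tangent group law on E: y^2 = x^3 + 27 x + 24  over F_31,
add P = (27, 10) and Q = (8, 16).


P != Q, so use the chord formula.
s = (y2 - y1) / (x2 - x1) = (6) / (12) mod 31 = 16
x3 = s^2 - x1 - x2 mod 31 = 16^2 - 27 - 8 = 4
y3 = s (x1 - x3) - y1 mod 31 = 16 * (27 - 4) - 10 = 17

P + Q = (4, 17)


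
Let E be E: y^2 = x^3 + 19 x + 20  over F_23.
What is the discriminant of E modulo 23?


4 a^3 + 27 b^2 = 4*19^3 + 27*20^2 = 27436 + 10800 = 38236
Delta = -16 * (38236) = -611776
Delta mod 23 = 1

Delta = 1 (mod 23)


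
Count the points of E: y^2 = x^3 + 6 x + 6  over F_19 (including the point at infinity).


For each x in F_19, count y with y^2 = x^3 + 6 x + 6 mod 19:
  x = 0: RHS = 6, y in [5, 14]  -> 2 point(s)
  x = 2: RHS = 7, y in [8, 11]  -> 2 point(s)
  x = 5: RHS = 9, y in [3, 16]  -> 2 point(s)
  x = 6: RHS = 11, y in [7, 12]  -> 2 point(s)
  x = 7: RHS = 11, y in [7, 12]  -> 2 point(s)
  x = 11: RHS = 16, y in [4, 15]  -> 2 point(s)
  x = 12: RHS = 1, y in [1, 18]  -> 2 point(s)
  x = 13: RHS = 1, y in [1, 18]  -> 2 point(s)
  x = 17: RHS = 5, y in [9, 10]  -> 2 point(s)
Affine points: 18. Add the point at infinity: total = 19.

#E(F_19) = 19


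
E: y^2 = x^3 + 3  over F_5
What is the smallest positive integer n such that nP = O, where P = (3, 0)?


Compute successive multiples of P until we hit O:
  1P = (3, 0)
  2P = O

ord(P) = 2


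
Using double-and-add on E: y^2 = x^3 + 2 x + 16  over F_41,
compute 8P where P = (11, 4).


k = 8 = 1000_2 (binary, LSB first: 0001)
Double-and-add from P = (11, 4):
  bit 0 = 0: acc unchanged = O
  bit 1 = 0: acc unchanged = O
  bit 2 = 0: acc unchanged = O
  bit 3 = 1: acc = O + (6, 11) = (6, 11)

8P = (6, 11)


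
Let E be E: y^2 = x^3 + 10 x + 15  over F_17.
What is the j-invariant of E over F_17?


Delta = -16(4 a^3 + 27 b^2) mod 17 = 11
-1728 * (4 a)^3 = -1728 * (4*10)^3 mod 17 = 4
j = 4 * 11^(-1) mod 17 = 5

j = 5 (mod 17)


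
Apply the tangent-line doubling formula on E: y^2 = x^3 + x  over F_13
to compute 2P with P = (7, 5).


Doubling: s = (3 x1^2 + a) / (2 y1)
s = (3*7^2 + 1) / (2*5) mod 13 = 7
x3 = s^2 - 2 x1 mod 13 = 7^2 - 2*7 = 9
y3 = s (x1 - x3) - y1 mod 13 = 7 * (7 - 9) - 5 = 7

2P = (9, 7)


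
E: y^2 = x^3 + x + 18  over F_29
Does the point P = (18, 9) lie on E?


Check whether y^2 = x^3 + 1 x + 18 (mod 29) for (x, y) = (18, 9).
LHS: y^2 = 9^2 mod 29 = 23
RHS: x^3 + 1 x + 18 = 18^3 + 1*18 + 18 mod 29 = 10
LHS != RHS

No, not on the curve


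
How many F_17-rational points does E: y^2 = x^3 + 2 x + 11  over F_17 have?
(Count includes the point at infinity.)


For each x in F_17, count y with y^2 = x^3 + 2 x + 11 mod 17:
  x = 4: RHS = 15, y in [7, 10]  -> 2 point(s)
  x = 6: RHS = 1, y in [1, 16]  -> 2 point(s)
  x = 11: RHS = 4, y in [2, 15]  -> 2 point(s)
  x = 15: RHS = 16, y in [4, 13]  -> 2 point(s)
  x = 16: RHS = 8, y in [5, 12]  -> 2 point(s)
Affine points: 10. Add the point at infinity: total = 11.

#E(F_17) = 11


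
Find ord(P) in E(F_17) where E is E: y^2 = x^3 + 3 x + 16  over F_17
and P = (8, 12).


Compute successive multiples of P until we hit O:
  1P = (8, 12)
  2P = (3, 1)
  3P = (2, 8)
  4P = (15, 6)
  5P = (10, 14)
  6P = (0, 13)
  7P = (13, 12)
  8P = (13, 5)
  ... (continuing to 15P)
  15P = O

ord(P) = 15


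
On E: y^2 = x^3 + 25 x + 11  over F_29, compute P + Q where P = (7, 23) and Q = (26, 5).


P != Q, so use the chord formula.
s = (y2 - y1) / (x2 - x1) = (11) / (19) mod 29 = 25
x3 = s^2 - x1 - x2 mod 29 = 25^2 - 7 - 26 = 12
y3 = s (x1 - x3) - y1 mod 29 = 25 * (7 - 12) - 23 = 26

P + Q = (12, 26)


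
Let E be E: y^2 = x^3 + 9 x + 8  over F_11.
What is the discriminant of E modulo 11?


4 a^3 + 27 b^2 = 4*9^3 + 27*8^2 = 2916 + 1728 = 4644
Delta = -16 * (4644) = -74304
Delta mod 11 = 1

Delta = 1 (mod 11)


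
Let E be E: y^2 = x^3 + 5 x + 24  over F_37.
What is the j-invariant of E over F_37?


Delta = -16(4 a^3 + 27 b^2) mod 37 = 22
-1728 * (4 a)^3 = -1728 * (4*5)^3 mod 37 = 14
j = 14 * 22^(-1) mod 37 = 4

j = 4 (mod 37)


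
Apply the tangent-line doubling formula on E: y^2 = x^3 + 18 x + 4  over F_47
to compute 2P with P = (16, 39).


Doubling: s = (3 x1^2 + a) / (2 y1)
s = (3*16^2 + 18) / (2*39) mod 47 = 39
x3 = s^2 - 2 x1 mod 47 = 39^2 - 2*16 = 32
y3 = s (x1 - x3) - y1 mod 47 = 39 * (16 - 32) - 39 = 42

2P = (32, 42)


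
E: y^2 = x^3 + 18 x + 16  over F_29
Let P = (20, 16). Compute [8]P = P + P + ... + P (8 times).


k = 8 = 1000_2 (binary, LSB first: 0001)
Double-and-add from P = (20, 16):
  bit 0 = 0: acc unchanged = O
  bit 1 = 0: acc unchanged = O
  bit 2 = 0: acc unchanged = O
  bit 3 = 1: acc = O + (26, 15) = (26, 15)

8P = (26, 15)


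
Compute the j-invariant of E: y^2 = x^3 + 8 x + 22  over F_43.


Delta = -16(4 a^3 + 27 b^2) mod 43 = 19
-1728 * (4 a)^3 = -1728 * (4*8)^3 mod 43 = 27
j = 27 * 19^(-1) mod 43 = 15

j = 15 (mod 43)


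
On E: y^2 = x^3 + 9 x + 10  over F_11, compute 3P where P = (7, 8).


k = 3 = 11_2 (binary, LSB first: 11)
Double-and-add from P = (7, 8):
  bit 0 = 1: acc = O + (7, 8) = (7, 8)
  bit 1 = 1: acc = (7, 8) + (2, 5) = (5, 2)

3P = (5, 2)


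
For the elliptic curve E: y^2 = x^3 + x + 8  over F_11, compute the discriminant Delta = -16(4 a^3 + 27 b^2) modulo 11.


4 a^3 + 27 b^2 = 4*1^3 + 27*8^2 = 4 + 1728 = 1732
Delta = -16 * (1732) = -27712
Delta mod 11 = 8

Delta = 8 (mod 11)


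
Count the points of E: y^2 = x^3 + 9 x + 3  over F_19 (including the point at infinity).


For each x in F_19, count y with y^2 = x^3 + 9 x + 3 mod 19:
  x = 3: RHS = 0, y in [0]  -> 1 point(s)
  x = 6: RHS = 7, y in [8, 11]  -> 2 point(s)
  x = 8: RHS = 17, y in [6, 13]  -> 2 point(s)
  x = 14: RHS = 4, y in [2, 17]  -> 2 point(s)
  x = 15: RHS = 17, y in [6, 13]  -> 2 point(s)
  x = 16: RHS = 6, y in [5, 14]  -> 2 point(s)
Affine points: 11. Add the point at infinity: total = 12.

#E(F_19) = 12


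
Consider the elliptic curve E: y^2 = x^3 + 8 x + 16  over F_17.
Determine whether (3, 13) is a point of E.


Check whether y^2 = x^3 + 8 x + 16 (mod 17) for (x, y) = (3, 13).
LHS: y^2 = 13^2 mod 17 = 16
RHS: x^3 + 8 x + 16 = 3^3 + 8*3 + 16 mod 17 = 16
LHS = RHS

Yes, on the curve


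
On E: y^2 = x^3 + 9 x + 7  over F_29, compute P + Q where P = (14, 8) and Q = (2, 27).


P != Q, so use the chord formula.
s = (y2 - y1) / (x2 - x1) = (19) / (17) mod 29 = 25
x3 = s^2 - x1 - x2 mod 29 = 25^2 - 14 - 2 = 0
y3 = s (x1 - x3) - y1 mod 29 = 25 * (14 - 0) - 8 = 23

P + Q = (0, 23)


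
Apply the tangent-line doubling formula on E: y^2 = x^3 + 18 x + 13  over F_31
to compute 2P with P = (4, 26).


Doubling: s = (3 x1^2 + a) / (2 y1)
s = (3*4^2 + 18) / (2*26) mod 31 = 12
x3 = s^2 - 2 x1 mod 31 = 12^2 - 2*4 = 12
y3 = s (x1 - x3) - y1 mod 31 = 12 * (4 - 12) - 26 = 2

2P = (12, 2)


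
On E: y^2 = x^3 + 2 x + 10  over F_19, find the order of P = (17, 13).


Compute successive multiples of P until we hit O:
  1P = (17, 13)
  2P = (8, 5)
  3P = (3, 10)
  4P = (10, 17)
  5P = (9, 15)
  6P = (18, 11)
  7P = (7, 5)
  8P = (4, 5)
  ... (continuing to 17P)
  17P = O

ord(P) = 17


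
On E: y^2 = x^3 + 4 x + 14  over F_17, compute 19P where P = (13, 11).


k = 19 = 10011_2 (binary, LSB first: 11001)
Double-and-add from P = (13, 11):
  bit 0 = 1: acc = O + (13, 11) = (13, 11)
  bit 1 = 1: acc = (13, 11) + (6, 4) = (16, 3)
  bit 2 = 0: acc unchanged = (16, 3)
  bit 3 = 0: acc unchanged = (16, 3)
  bit 4 = 1: acc = (16, 3) + (14, 14) = (13, 6)

19P = (13, 6)


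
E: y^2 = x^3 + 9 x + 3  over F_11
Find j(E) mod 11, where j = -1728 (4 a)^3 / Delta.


Delta = -16(4 a^3 + 27 b^2) mod 11 = 1
-1728 * (4 a)^3 = -1728 * (4*9)^3 mod 11 = 6
j = 6 * 1^(-1) mod 11 = 6

j = 6 (mod 11)


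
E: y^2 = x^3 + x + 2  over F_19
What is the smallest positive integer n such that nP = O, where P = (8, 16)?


Compute successive multiples of P until we hit O:
  1P = (8, 16)
  2P = (8, 3)
  3P = O

ord(P) = 3


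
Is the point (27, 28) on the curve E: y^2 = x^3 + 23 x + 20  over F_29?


Check whether y^2 = x^3 + 23 x + 20 (mod 29) for (x, y) = (27, 28).
LHS: y^2 = 28^2 mod 29 = 1
RHS: x^3 + 23 x + 20 = 27^3 + 23*27 + 20 mod 29 = 24
LHS != RHS

No, not on the curve


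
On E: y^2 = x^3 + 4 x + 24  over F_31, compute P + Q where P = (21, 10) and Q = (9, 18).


P != Q, so use the chord formula.
s = (y2 - y1) / (x2 - x1) = (8) / (19) mod 31 = 20
x3 = s^2 - x1 - x2 mod 31 = 20^2 - 21 - 9 = 29
y3 = s (x1 - x3) - y1 mod 31 = 20 * (21 - 29) - 10 = 16

P + Q = (29, 16)


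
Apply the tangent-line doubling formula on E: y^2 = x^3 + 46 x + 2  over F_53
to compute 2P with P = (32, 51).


Doubling: s = (3 x1^2 + a) / (2 y1)
s = (3*32^2 + 46) / (2*51) mod 53 = 42
x3 = s^2 - 2 x1 mod 53 = 42^2 - 2*32 = 4
y3 = s (x1 - x3) - y1 mod 53 = 42 * (32 - 4) - 51 = 12

2P = (4, 12)


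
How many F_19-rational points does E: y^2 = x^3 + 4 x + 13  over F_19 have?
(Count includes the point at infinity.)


For each x in F_19, count y with y^2 = x^3 + 4 x + 13 mod 19:
  x = 4: RHS = 17, y in [6, 13]  -> 2 point(s)
  x = 5: RHS = 6, y in [5, 14]  -> 2 point(s)
  x = 6: RHS = 6, y in [5, 14]  -> 2 point(s)
  x = 7: RHS = 4, y in [2, 17]  -> 2 point(s)
  x = 8: RHS = 6, y in [5, 14]  -> 2 point(s)
  x = 11: RHS = 1, y in [1, 18]  -> 2 point(s)
  x = 13: RHS = 1, y in [1, 18]  -> 2 point(s)
  x = 14: RHS = 1, y in [1, 18]  -> 2 point(s)
  x = 15: RHS = 9, y in [3, 16]  -> 2 point(s)
  x = 17: RHS = 16, y in [4, 15]  -> 2 point(s)
Affine points: 20. Add the point at infinity: total = 21.

#E(F_19) = 21


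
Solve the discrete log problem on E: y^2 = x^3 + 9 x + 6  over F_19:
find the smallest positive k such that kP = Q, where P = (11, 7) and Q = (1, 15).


Enumerate multiples of P until we hit Q = (1, 15):
  1P = (11, 7)
  2P = (14, 11)
  3P = (0, 14)
  4P = (15, 18)
  5P = (16, 3)
  6P = (1, 4)
  7P = (5, 10)
  8P = (8, 1)
  9P = (4, 7)
  10P = (4, 12)
  11P = (8, 18)
  12P = (5, 9)
  13P = (1, 15)
Match found at i = 13.

k = 13


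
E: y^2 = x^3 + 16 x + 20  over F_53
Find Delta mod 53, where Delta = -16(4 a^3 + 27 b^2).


4 a^3 + 27 b^2 = 4*16^3 + 27*20^2 = 16384 + 10800 = 27184
Delta = -16 * (27184) = -434944
Delta mod 53 = 27

Delta = 27 (mod 53)


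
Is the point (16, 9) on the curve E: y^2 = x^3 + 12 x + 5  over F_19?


Check whether y^2 = x^3 + 12 x + 5 (mod 19) for (x, y) = (16, 9).
LHS: y^2 = 9^2 mod 19 = 5
RHS: x^3 + 12 x + 5 = 16^3 + 12*16 + 5 mod 19 = 18
LHS != RHS

No, not on the curve


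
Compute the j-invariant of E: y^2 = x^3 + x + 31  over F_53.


Delta = -16(4 a^3 + 27 b^2) mod 53 = 39
-1728 * (4 a)^3 = -1728 * (4*1)^3 mod 53 = 19
j = 19 * 39^(-1) mod 53 = 10

j = 10 (mod 53)


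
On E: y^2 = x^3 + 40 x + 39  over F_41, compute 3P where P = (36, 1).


k = 3 = 11_2 (binary, LSB first: 11)
Double-and-add from P = (36, 1):
  bit 0 = 1: acc = O + (36, 1) = (36, 1)
  bit 1 = 1: acc = (36, 1) + (26, 0) = (36, 40)

3P = (36, 40)


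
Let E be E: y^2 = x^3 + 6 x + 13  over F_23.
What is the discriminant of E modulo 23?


4 a^3 + 27 b^2 = 4*6^3 + 27*13^2 = 864 + 4563 = 5427
Delta = -16 * (5427) = -86832
Delta mod 23 = 16

Delta = 16 (mod 23)


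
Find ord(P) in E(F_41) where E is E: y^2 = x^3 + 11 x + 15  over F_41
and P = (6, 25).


Compute successive multiples of P until we hit O:
  1P = (6, 25)
  2P = (13, 10)
  3P = (4, 0)
  4P = (13, 31)
  5P = (6, 16)
  6P = O

ord(P) = 6


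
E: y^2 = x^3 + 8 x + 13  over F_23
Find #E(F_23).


For each x in F_23, count y with y^2 = x^3 + 8 x + 13 mod 23:
  x = 0: RHS = 13, y in [6, 17]  -> 2 point(s)
  x = 3: RHS = 18, y in [8, 15]  -> 2 point(s)
  x = 6: RHS = 1, y in [1, 22]  -> 2 point(s)
  x = 9: RHS = 9, y in [3, 20]  -> 2 point(s)
  x = 10: RHS = 12, y in [9, 14]  -> 2 point(s)
  x = 11: RHS = 6, y in [11, 12]  -> 2 point(s)
  x = 15: RHS = 12, y in [9, 14]  -> 2 point(s)
  x = 17: RHS = 2, y in [5, 18]  -> 2 point(s)
  x = 18: RHS = 9, y in [3, 20]  -> 2 point(s)
  x = 19: RHS = 9, y in [3, 20]  -> 2 point(s)
  x = 20: RHS = 8, y in [10, 13]  -> 2 point(s)
  x = 21: RHS = 12, y in [9, 14]  -> 2 point(s)
  x = 22: RHS = 4, y in [2, 21]  -> 2 point(s)
Affine points: 26. Add the point at infinity: total = 27.

#E(F_23) = 27


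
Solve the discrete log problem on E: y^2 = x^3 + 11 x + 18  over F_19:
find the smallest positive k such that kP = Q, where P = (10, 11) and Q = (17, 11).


Enumerate multiples of P until we hit Q = (17, 11):
  1P = (10, 11)
  2P = (15, 9)
  3P = (1, 12)
  4P = (12, 4)
  5P = (14, 3)
  6P = (18, 5)
  7P = (7, 1)
  8P = (11, 11)
  9P = (17, 8)
  10P = (17, 11)
Match found at i = 10.

k = 10


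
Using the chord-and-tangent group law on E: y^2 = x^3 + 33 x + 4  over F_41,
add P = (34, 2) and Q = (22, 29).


P != Q, so use the chord formula.
s = (y2 - y1) / (x2 - x1) = (27) / (29) mod 41 = 8
x3 = s^2 - x1 - x2 mod 41 = 8^2 - 34 - 22 = 8
y3 = s (x1 - x3) - y1 mod 41 = 8 * (34 - 8) - 2 = 1

P + Q = (8, 1)


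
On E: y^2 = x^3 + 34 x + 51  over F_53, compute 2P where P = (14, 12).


Doubling: s = (3 x1^2 + a) / (2 y1)
s = (3*14^2 + 34) / (2*12) mod 53 = 48
x3 = s^2 - 2 x1 mod 53 = 48^2 - 2*14 = 50
y3 = s (x1 - x3) - y1 mod 53 = 48 * (14 - 50) - 12 = 9

2P = (50, 9)


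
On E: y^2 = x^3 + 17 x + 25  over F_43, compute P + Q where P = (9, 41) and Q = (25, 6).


P != Q, so use the chord formula.
s = (y2 - y1) / (x2 - x1) = (8) / (16) mod 43 = 22
x3 = s^2 - x1 - x2 mod 43 = 22^2 - 9 - 25 = 20
y3 = s (x1 - x3) - y1 mod 43 = 22 * (9 - 20) - 41 = 18

P + Q = (20, 18)


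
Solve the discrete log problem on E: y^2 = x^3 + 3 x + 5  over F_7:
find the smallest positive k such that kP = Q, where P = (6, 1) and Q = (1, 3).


Enumerate multiples of P until we hit Q = (1, 3):
  1P = (6, 1)
  2P = (4, 5)
  3P = (1, 3)
Match found at i = 3.

k = 3


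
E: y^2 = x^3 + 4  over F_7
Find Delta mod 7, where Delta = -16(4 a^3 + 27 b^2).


4 a^3 + 27 b^2 = 4*0^3 + 27*4^2 = 0 + 432 = 432
Delta = -16 * (432) = -6912
Delta mod 7 = 4

Delta = 4 (mod 7)


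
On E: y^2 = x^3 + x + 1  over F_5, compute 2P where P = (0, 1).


Doubling: s = (3 x1^2 + a) / (2 y1)
s = (3*0^2 + 1) / (2*1) mod 5 = 3
x3 = s^2 - 2 x1 mod 5 = 3^2 - 2*0 = 4
y3 = s (x1 - x3) - y1 mod 5 = 3 * (0 - 4) - 1 = 2

2P = (4, 2)


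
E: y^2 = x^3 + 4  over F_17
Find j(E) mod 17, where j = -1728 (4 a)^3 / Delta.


Delta = -16(4 a^3 + 27 b^2) mod 17 = 7
-1728 * (4 a)^3 = -1728 * (4*0)^3 mod 17 = 0
j = 0 * 7^(-1) mod 17 = 0

j = 0 (mod 17)


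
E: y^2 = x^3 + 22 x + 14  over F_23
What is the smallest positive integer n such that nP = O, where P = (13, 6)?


Compute successive multiples of P until we hit O:
  1P = (13, 6)
  2P = (20, 17)
  3P = (15, 4)
  4P = (19, 0)
  5P = (15, 19)
  6P = (20, 6)
  7P = (13, 17)
  8P = O

ord(P) = 8


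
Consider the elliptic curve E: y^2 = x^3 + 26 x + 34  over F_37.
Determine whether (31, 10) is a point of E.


Check whether y^2 = x^3 + 26 x + 34 (mod 37) for (x, y) = (31, 10).
LHS: y^2 = 10^2 mod 37 = 26
RHS: x^3 + 26 x + 34 = 31^3 + 26*31 + 34 mod 37 = 32
LHS != RHS

No, not on the curve


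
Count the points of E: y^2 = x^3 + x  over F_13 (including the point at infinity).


For each x in F_13, count y with y^2 = x^3 + 1 x + 0 mod 13:
  x = 0: RHS = 0, y in [0]  -> 1 point(s)
  x = 2: RHS = 10, y in [6, 7]  -> 2 point(s)
  x = 3: RHS = 4, y in [2, 11]  -> 2 point(s)
  x = 4: RHS = 3, y in [4, 9]  -> 2 point(s)
  x = 5: RHS = 0, y in [0]  -> 1 point(s)
  x = 6: RHS = 1, y in [1, 12]  -> 2 point(s)
  x = 7: RHS = 12, y in [5, 8]  -> 2 point(s)
  x = 8: RHS = 0, y in [0]  -> 1 point(s)
  x = 9: RHS = 10, y in [6, 7]  -> 2 point(s)
  x = 10: RHS = 9, y in [3, 10]  -> 2 point(s)
  x = 11: RHS = 3, y in [4, 9]  -> 2 point(s)
Affine points: 19. Add the point at infinity: total = 20.

#E(F_13) = 20


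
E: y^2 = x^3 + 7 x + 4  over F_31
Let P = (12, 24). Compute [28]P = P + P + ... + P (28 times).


k = 28 = 11100_2 (binary, LSB first: 00111)
Double-and-add from P = (12, 24):
  bit 0 = 0: acc unchanged = O
  bit 1 = 0: acc unchanged = O
  bit 2 = 1: acc = O + (28, 7) = (28, 7)
  bit 3 = 1: acc = (28, 7) + (10, 19) = (21, 9)
  bit 4 = 1: acc = (21, 9) + (27, 6) = (22, 7)

28P = (22, 7)


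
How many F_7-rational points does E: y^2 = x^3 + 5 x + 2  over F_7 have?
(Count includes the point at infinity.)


For each x in F_7, count y with y^2 = x^3 + 5 x + 2 mod 7:
  x = 0: RHS = 2, y in [3, 4]  -> 2 point(s)
  x = 1: RHS = 1, y in [1, 6]  -> 2 point(s)
  x = 3: RHS = 2, y in [3, 4]  -> 2 point(s)
  x = 4: RHS = 2, y in [3, 4]  -> 2 point(s)
Affine points: 8. Add the point at infinity: total = 9.

#E(F_7) = 9


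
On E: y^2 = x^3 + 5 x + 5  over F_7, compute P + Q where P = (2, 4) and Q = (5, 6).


P != Q, so use the chord formula.
s = (y2 - y1) / (x2 - x1) = (2) / (3) mod 7 = 3
x3 = s^2 - x1 - x2 mod 7 = 3^2 - 2 - 5 = 2
y3 = s (x1 - x3) - y1 mod 7 = 3 * (2 - 2) - 4 = 3

P + Q = (2, 3)


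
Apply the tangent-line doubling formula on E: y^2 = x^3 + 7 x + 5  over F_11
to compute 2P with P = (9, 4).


Doubling: s = (3 x1^2 + a) / (2 y1)
s = (3*9^2 + 7) / (2*4) mod 11 = 1
x3 = s^2 - 2 x1 mod 11 = 1^2 - 2*9 = 5
y3 = s (x1 - x3) - y1 mod 11 = 1 * (9 - 5) - 4 = 0

2P = (5, 0)


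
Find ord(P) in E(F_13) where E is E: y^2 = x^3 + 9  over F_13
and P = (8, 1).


Compute successive multiples of P until we hit O:
  1P = (8, 1)
  2P = (9, 7)
  3P = (6, 11)
  4P = (11, 1)
  5P = (7, 12)
  6P = (2, 11)
  7P = (0, 3)
  8P = (1, 7)
  ... (continuing to 21P)
  21P = O

ord(P) = 21


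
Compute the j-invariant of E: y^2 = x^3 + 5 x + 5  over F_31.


Delta = -16(4 a^3 + 27 b^2) mod 31 = 17
-1728 * (4 a)^3 = -1728 * (4*5)^3 mod 31 = 16
j = 16 * 17^(-1) mod 31 = 21

j = 21 (mod 31)


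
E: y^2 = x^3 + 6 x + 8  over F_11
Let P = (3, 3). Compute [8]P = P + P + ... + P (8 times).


k = 8 = 1000_2 (binary, LSB first: 0001)
Double-and-add from P = (3, 3):
  bit 0 = 0: acc unchanged = O
  bit 1 = 0: acc unchanged = O
  bit 2 = 0: acc unchanged = O
  bit 3 = 1: acc = O + (3, 8) = (3, 8)

8P = (3, 8)


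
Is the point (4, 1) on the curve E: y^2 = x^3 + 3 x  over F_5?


Check whether y^2 = x^3 + 3 x + 0 (mod 5) for (x, y) = (4, 1).
LHS: y^2 = 1^2 mod 5 = 1
RHS: x^3 + 3 x + 0 = 4^3 + 3*4 + 0 mod 5 = 1
LHS = RHS

Yes, on the curve


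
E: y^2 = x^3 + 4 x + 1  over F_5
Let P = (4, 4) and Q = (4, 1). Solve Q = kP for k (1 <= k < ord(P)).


Enumerate multiples of P until we hit Q = (4, 1):
  1P = (4, 4)
  2P = (3, 0)
  3P = (4, 1)
Match found at i = 3.

k = 3


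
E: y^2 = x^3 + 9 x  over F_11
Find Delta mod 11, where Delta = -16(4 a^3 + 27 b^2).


4 a^3 + 27 b^2 = 4*9^3 + 27*0^2 = 2916 + 0 = 2916
Delta = -16 * (2916) = -46656
Delta mod 11 = 6

Delta = 6 (mod 11)


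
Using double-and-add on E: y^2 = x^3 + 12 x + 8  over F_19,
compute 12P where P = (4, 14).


k = 12 = 1100_2 (binary, LSB first: 0011)
Double-and-add from P = (4, 14):
  bit 0 = 0: acc unchanged = O
  bit 1 = 0: acc unchanged = O
  bit 2 = 1: acc = O + (7, 13) = (7, 13)
  bit 3 = 1: acc = (7, 13) + (6, 7) = (4, 5)

12P = (4, 5)


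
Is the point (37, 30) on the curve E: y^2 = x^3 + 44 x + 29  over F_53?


Check whether y^2 = x^3 + 44 x + 29 (mod 53) for (x, y) = (37, 30).
LHS: y^2 = 30^2 mod 53 = 52
RHS: x^3 + 44 x + 29 = 37^3 + 44*37 + 29 mod 53 = 52
LHS = RHS

Yes, on the curve


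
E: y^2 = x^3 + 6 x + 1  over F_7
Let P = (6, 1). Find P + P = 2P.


Doubling: s = (3 x1^2 + a) / (2 y1)
s = (3*6^2 + 6) / (2*1) mod 7 = 1
x3 = s^2 - 2 x1 mod 7 = 1^2 - 2*6 = 3
y3 = s (x1 - x3) - y1 mod 7 = 1 * (6 - 3) - 1 = 2

2P = (3, 2)


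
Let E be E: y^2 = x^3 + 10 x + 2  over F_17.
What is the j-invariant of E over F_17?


Delta = -16(4 a^3 + 27 b^2) mod 17 = 11
-1728 * (4 a)^3 = -1728 * (4*10)^3 mod 17 = 4
j = 4 * 11^(-1) mod 17 = 5

j = 5 (mod 17)


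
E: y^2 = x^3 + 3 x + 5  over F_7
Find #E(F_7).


For each x in F_7, count y with y^2 = x^3 + 3 x + 5 mod 7:
  x = 1: RHS = 2, y in [3, 4]  -> 2 point(s)
  x = 4: RHS = 4, y in [2, 5]  -> 2 point(s)
  x = 6: RHS = 1, y in [1, 6]  -> 2 point(s)
Affine points: 6. Add the point at infinity: total = 7.

#E(F_7) = 7
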